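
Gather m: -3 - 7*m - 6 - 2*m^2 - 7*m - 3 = -2*m^2 - 14*m - 12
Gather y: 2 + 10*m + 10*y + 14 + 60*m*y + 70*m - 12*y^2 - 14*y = 80*m - 12*y^2 + y*(60*m - 4) + 16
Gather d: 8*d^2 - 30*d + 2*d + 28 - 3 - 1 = 8*d^2 - 28*d + 24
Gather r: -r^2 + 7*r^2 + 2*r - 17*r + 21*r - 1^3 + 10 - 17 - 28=6*r^2 + 6*r - 36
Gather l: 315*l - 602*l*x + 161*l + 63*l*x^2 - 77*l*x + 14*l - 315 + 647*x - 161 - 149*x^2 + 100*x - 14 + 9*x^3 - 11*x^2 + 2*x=l*(63*x^2 - 679*x + 490) + 9*x^3 - 160*x^2 + 749*x - 490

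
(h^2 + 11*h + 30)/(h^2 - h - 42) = (h + 5)/(h - 7)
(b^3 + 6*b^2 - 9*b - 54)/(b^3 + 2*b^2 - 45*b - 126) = (b - 3)/(b - 7)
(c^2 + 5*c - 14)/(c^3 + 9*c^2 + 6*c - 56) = 1/(c + 4)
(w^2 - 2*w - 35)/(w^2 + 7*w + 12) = (w^2 - 2*w - 35)/(w^2 + 7*w + 12)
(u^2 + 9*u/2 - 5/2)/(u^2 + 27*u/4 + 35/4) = 2*(2*u - 1)/(4*u + 7)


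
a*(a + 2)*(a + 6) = a^3 + 8*a^2 + 12*a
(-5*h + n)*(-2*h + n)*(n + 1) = 10*h^2*n + 10*h^2 - 7*h*n^2 - 7*h*n + n^3 + n^2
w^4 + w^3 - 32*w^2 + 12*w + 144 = (w - 4)*(w - 3)*(w + 2)*(w + 6)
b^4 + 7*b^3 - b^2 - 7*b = b*(b - 1)*(b + 1)*(b + 7)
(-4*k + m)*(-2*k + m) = 8*k^2 - 6*k*m + m^2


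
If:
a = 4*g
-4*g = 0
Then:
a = 0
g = 0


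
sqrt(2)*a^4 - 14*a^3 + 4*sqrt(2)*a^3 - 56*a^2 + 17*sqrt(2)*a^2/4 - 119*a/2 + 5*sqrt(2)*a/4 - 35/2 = (a + 1)*(a + 5/2)*(a - 7*sqrt(2))*(sqrt(2)*a + sqrt(2)/2)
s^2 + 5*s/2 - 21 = (s - 7/2)*(s + 6)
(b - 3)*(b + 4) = b^2 + b - 12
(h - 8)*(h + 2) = h^2 - 6*h - 16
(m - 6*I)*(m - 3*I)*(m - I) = m^3 - 10*I*m^2 - 27*m + 18*I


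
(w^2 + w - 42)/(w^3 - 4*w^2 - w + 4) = (w^2 + w - 42)/(w^3 - 4*w^2 - w + 4)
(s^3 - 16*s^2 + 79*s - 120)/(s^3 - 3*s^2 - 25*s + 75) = (s - 8)/(s + 5)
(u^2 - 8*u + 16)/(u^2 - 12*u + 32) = (u - 4)/(u - 8)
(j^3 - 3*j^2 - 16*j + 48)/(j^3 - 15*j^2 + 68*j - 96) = (j + 4)/(j - 8)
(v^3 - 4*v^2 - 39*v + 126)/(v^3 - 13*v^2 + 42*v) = (v^2 + 3*v - 18)/(v*(v - 6))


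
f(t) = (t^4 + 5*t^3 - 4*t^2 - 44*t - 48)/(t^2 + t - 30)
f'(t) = (-2*t - 1)*(t^4 + 5*t^3 - 4*t^2 - 44*t - 48)/(t^2 + t - 30)^2 + (4*t^3 + 15*t^2 - 8*t - 44)/(t^2 + t - 30)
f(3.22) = -2.64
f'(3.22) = -14.56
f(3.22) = -2.64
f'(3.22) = -14.56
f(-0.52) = 0.89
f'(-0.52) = 1.20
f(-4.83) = -4.53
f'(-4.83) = 12.64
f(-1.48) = 0.10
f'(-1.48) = 0.41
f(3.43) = -6.36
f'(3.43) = -21.38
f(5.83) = 173.70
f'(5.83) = -100.54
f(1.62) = 3.95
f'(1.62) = 0.67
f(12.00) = 224.00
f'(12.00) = 26.44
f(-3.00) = 0.25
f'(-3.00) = -0.34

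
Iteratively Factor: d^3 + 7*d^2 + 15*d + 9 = (d + 3)*(d^2 + 4*d + 3) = (d + 1)*(d + 3)*(d + 3)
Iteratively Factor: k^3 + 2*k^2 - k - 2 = (k + 2)*(k^2 - 1) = (k + 1)*(k + 2)*(k - 1)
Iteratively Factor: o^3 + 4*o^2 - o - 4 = (o + 4)*(o^2 - 1) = (o - 1)*(o + 4)*(o + 1)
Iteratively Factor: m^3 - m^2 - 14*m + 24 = (m + 4)*(m^2 - 5*m + 6) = (m - 3)*(m + 4)*(m - 2)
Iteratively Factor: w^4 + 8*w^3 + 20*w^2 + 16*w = (w + 2)*(w^3 + 6*w^2 + 8*w) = (w + 2)*(w + 4)*(w^2 + 2*w) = w*(w + 2)*(w + 4)*(w + 2)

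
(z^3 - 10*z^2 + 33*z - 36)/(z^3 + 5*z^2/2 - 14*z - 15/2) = 2*(z^2 - 7*z + 12)/(2*z^2 + 11*z + 5)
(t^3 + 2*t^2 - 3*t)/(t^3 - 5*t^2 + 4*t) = (t + 3)/(t - 4)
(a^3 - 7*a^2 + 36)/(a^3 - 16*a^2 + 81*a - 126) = (a + 2)/(a - 7)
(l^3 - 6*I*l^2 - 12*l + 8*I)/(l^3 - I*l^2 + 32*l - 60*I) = (l^2 - 4*I*l - 4)/(l^2 + I*l + 30)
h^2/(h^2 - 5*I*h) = h/(h - 5*I)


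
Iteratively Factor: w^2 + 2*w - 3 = (w + 3)*(w - 1)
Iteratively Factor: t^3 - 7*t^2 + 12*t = (t)*(t^2 - 7*t + 12) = t*(t - 4)*(t - 3)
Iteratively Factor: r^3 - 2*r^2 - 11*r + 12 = (r + 3)*(r^2 - 5*r + 4) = (r - 4)*(r + 3)*(r - 1)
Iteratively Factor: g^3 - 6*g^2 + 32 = (g - 4)*(g^2 - 2*g - 8) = (g - 4)^2*(g + 2)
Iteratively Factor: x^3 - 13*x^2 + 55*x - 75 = (x - 5)*(x^2 - 8*x + 15) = (x - 5)*(x - 3)*(x - 5)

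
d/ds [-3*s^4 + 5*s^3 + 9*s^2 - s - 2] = -12*s^3 + 15*s^2 + 18*s - 1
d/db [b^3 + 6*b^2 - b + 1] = 3*b^2 + 12*b - 1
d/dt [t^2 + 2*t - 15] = 2*t + 2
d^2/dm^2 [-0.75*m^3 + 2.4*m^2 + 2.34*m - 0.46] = 4.8 - 4.5*m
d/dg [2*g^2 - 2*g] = 4*g - 2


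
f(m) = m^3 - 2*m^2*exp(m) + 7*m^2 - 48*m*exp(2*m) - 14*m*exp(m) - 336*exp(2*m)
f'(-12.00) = 264.00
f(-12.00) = -720.00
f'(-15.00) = 465.00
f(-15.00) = -1800.00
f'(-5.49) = 13.66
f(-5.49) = 45.58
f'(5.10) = -32567830.38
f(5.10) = -15645299.33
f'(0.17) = -1052.31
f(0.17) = -486.21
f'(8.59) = -44670725357.84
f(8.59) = -21641902336.28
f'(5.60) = -92016677.27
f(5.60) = -44267058.66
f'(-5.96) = 23.18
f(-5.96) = 36.97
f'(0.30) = -1386.36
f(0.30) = -643.73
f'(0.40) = -1713.87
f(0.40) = -798.16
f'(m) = -2*m^2*exp(m) + 3*m^2 - 96*m*exp(2*m) - 18*m*exp(m) + 14*m - 720*exp(2*m) - 14*exp(m)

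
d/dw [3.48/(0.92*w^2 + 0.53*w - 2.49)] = (-6.4032*w - 1.8444)/(0.92*w^2 + 0.53*w - 2.49)^2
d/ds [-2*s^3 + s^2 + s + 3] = -6*s^2 + 2*s + 1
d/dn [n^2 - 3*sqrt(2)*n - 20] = 2*n - 3*sqrt(2)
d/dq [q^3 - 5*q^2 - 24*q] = 3*q^2 - 10*q - 24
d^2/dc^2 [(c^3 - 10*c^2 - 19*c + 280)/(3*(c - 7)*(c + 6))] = 28/(3*(c^3 + 18*c^2 + 108*c + 216))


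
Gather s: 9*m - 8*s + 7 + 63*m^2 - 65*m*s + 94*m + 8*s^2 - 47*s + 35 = 63*m^2 + 103*m + 8*s^2 + s*(-65*m - 55) + 42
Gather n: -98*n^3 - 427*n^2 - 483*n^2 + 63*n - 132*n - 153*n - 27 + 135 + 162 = -98*n^3 - 910*n^2 - 222*n + 270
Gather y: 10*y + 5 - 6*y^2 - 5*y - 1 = -6*y^2 + 5*y + 4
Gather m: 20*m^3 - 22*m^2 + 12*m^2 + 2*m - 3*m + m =20*m^3 - 10*m^2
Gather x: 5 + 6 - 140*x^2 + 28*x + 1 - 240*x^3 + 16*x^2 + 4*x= -240*x^3 - 124*x^2 + 32*x + 12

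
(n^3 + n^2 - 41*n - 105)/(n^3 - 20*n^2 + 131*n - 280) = (n^2 + 8*n + 15)/(n^2 - 13*n + 40)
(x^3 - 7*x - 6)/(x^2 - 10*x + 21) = (x^2 + 3*x + 2)/(x - 7)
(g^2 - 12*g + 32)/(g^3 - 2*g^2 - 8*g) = (g - 8)/(g*(g + 2))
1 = 1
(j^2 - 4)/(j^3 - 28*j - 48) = (j - 2)/(j^2 - 2*j - 24)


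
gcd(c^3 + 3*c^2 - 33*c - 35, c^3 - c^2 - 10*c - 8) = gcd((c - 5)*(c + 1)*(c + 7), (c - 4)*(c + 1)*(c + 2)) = c + 1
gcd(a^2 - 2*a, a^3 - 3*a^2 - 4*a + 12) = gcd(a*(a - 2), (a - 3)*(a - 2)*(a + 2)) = a - 2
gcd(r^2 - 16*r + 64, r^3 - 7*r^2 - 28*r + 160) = r - 8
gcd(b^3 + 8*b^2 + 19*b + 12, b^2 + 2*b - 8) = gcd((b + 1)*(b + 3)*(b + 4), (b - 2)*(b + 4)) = b + 4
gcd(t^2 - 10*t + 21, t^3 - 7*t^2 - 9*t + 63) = t^2 - 10*t + 21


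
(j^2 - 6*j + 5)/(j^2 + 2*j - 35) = (j - 1)/(j + 7)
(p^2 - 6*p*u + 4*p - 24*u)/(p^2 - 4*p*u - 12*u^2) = (p + 4)/(p + 2*u)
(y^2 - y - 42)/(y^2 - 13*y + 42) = (y + 6)/(y - 6)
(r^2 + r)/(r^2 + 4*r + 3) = r/(r + 3)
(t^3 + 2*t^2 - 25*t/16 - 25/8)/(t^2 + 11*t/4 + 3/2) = (16*t^2 - 25)/(4*(4*t + 3))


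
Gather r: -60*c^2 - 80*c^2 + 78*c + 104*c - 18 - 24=-140*c^2 + 182*c - 42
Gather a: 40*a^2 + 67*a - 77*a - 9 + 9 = 40*a^2 - 10*a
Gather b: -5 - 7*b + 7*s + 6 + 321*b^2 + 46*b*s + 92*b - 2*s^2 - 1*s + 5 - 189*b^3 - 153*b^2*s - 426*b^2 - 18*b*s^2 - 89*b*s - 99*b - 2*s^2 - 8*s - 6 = -189*b^3 + b^2*(-153*s - 105) + b*(-18*s^2 - 43*s - 14) - 4*s^2 - 2*s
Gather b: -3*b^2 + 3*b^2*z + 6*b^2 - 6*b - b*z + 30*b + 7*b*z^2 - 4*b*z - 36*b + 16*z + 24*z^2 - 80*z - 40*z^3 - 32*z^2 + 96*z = b^2*(3*z + 3) + b*(7*z^2 - 5*z - 12) - 40*z^3 - 8*z^2 + 32*z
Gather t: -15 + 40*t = 40*t - 15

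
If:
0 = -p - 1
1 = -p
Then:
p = -1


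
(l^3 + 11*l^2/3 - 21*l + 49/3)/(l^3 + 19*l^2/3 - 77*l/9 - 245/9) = 3*(l - 1)/(3*l + 5)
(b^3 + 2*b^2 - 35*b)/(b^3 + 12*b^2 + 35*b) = (b - 5)/(b + 5)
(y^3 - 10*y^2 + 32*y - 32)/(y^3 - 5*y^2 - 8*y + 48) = (y - 2)/(y + 3)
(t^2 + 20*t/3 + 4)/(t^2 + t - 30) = (t + 2/3)/(t - 5)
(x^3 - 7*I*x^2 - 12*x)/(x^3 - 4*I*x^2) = (x - 3*I)/x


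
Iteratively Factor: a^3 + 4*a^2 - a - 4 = (a - 1)*(a^2 + 5*a + 4) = (a - 1)*(a + 4)*(a + 1)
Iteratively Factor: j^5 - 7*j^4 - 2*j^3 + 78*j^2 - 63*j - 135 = (j - 3)*(j^4 - 4*j^3 - 14*j^2 + 36*j + 45) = (j - 3)^2*(j^3 - j^2 - 17*j - 15) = (j - 5)*(j - 3)^2*(j^2 + 4*j + 3) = (j - 5)*(j - 3)^2*(j + 3)*(j + 1)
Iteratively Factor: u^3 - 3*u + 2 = (u - 1)*(u^2 + u - 2) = (u - 1)^2*(u + 2)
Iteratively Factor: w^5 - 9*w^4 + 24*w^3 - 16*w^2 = (w)*(w^4 - 9*w^3 + 24*w^2 - 16*w) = w*(w - 4)*(w^3 - 5*w^2 + 4*w) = w*(w - 4)*(w - 1)*(w^2 - 4*w) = w^2*(w - 4)*(w - 1)*(w - 4)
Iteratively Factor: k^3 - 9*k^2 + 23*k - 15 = (k - 1)*(k^2 - 8*k + 15) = (k - 5)*(k - 1)*(k - 3)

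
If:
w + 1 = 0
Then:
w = -1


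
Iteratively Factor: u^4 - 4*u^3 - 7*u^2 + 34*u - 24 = (u - 2)*(u^3 - 2*u^2 - 11*u + 12) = (u - 2)*(u + 3)*(u^2 - 5*u + 4) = (u - 2)*(u - 1)*(u + 3)*(u - 4)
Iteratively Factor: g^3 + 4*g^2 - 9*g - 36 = (g + 3)*(g^2 + g - 12) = (g + 3)*(g + 4)*(g - 3)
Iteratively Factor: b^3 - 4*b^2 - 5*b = (b)*(b^2 - 4*b - 5) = b*(b - 5)*(b + 1)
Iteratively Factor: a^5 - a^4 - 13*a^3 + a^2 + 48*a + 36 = (a - 3)*(a^4 + 2*a^3 - 7*a^2 - 20*a - 12) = (a - 3)^2*(a^3 + 5*a^2 + 8*a + 4) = (a - 3)^2*(a + 1)*(a^2 + 4*a + 4) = (a - 3)^2*(a + 1)*(a + 2)*(a + 2)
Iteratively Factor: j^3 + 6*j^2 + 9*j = (j)*(j^2 + 6*j + 9) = j*(j + 3)*(j + 3)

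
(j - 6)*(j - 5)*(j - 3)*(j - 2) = j^4 - 16*j^3 + 91*j^2 - 216*j + 180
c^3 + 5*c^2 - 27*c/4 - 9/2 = (c - 3/2)*(c + 1/2)*(c + 6)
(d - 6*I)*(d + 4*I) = d^2 - 2*I*d + 24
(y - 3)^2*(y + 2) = y^3 - 4*y^2 - 3*y + 18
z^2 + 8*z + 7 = (z + 1)*(z + 7)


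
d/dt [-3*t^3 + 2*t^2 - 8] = t*(4 - 9*t)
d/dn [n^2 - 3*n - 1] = 2*n - 3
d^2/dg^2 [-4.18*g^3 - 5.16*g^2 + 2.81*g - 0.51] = -25.08*g - 10.32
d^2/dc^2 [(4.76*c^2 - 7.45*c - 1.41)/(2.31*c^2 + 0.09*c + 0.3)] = (-81.487098*c^3 - 64.935486*c^2 + 29.218266*c + 3.190518)/(12.326391*c^6 + 1.440747*c^5 + 4.858623*c^4 + 0.374949*c^3 + 0.63099*c^2 + 0.0243*c + 0.027)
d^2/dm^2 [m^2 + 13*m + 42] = 2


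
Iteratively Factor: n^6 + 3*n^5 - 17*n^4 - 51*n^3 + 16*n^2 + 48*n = (n + 4)*(n^5 - n^4 - 13*n^3 + n^2 + 12*n) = (n - 1)*(n + 4)*(n^4 - 13*n^2 - 12*n) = (n - 4)*(n - 1)*(n + 4)*(n^3 + 4*n^2 + 3*n) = n*(n - 4)*(n - 1)*(n + 4)*(n^2 + 4*n + 3) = n*(n - 4)*(n - 1)*(n + 1)*(n + 4)*(n + 3)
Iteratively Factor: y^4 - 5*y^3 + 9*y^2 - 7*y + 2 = (y - 1)*(y^3 - 4*y^2 + 5*y - 2) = (y - 1)^2*(y^2 - 3*y + 2) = (y - 1)^3*(y - 2)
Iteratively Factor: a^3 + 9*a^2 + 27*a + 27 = (a + 3)*(a^2 + 6*a + 9) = (a + 3)^2*(a + 3)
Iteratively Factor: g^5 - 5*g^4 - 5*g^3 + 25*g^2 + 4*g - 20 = (g + 2)*(g^4 - 7*g^3 + 9*g^2 + 7*g - 10) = (g + 1)*(g + 2)*(g^3 - 8*g^2 + 17*g - 10) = (g - 2)*(g + 1)*(g + 2)*(g^2 - 6*g + 5) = (g - 2)*(g - 1)*(g + 1)*(g + 2)*(g - 5)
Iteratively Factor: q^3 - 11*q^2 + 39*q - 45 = (q - 5)*(q^2 - 6*q + 9) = (q - 5)*(q - 3)*(q - 3)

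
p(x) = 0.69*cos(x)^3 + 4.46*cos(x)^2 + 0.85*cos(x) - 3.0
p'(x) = -2.07*sin(x)*cos(x)^2 - 8.92*sin(x)*cos(x) - 0.85*sin(x)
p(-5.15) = -1.79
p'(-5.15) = -4.53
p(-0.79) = 0.05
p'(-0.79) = 5.79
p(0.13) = 2.90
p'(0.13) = -1.52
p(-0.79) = 0.05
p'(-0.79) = 5.79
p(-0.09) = 2.95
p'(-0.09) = 1.06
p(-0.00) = 3.00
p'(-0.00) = 0.00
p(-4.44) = -2.92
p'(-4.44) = 1.35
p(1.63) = -3.03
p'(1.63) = -0.33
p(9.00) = -0.59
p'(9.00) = 2.29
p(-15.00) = -1.37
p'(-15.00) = -3.08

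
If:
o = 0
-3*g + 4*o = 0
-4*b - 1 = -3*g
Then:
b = -1/4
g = 0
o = 0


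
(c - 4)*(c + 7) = c^2 + 3*c - 28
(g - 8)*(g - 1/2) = g^2 - 17*g/2 + 4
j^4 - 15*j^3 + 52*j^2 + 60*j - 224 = (j - 8)*(j - 7)*(j - 2)*(j + 2)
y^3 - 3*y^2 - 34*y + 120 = (y - 5)*(y - 4)*(y + 6)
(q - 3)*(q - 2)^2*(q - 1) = q^4 - 8*q^3 + 23*q^2 - 28*q + 12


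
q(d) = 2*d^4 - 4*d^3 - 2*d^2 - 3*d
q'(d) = 8*d^3 - 12*d^2 - 4*d - 3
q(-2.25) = 93.45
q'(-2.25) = -145.88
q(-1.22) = 12.38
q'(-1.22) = -30.51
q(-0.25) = 0.70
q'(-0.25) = -2.88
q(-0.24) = 0.67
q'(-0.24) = -2.84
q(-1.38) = 18.10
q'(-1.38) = -41.36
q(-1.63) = 31.02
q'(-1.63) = -63.01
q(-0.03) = 0.09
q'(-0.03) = -2.89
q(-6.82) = 5523.10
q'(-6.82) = -3071.59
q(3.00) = 27.00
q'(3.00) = 93.00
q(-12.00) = 48132.00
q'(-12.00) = -15507.00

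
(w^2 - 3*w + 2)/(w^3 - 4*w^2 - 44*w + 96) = (w - 1)/(w^2 - 2*w - 48)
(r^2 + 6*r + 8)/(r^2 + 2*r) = (r + 4)/r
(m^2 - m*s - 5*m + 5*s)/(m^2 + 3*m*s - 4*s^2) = (m - 5)/(m + 4*s)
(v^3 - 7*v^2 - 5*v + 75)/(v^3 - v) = (v^3 - 7*v^2 - 5*v + 75)/(v^3 - v)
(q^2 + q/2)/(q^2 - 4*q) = (q + 1/2)/(q - 4)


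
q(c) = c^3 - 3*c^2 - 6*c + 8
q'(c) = 3*c^2 - 6*c - 6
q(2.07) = -8.40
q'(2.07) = -5.57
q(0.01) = 7.94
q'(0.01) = -6.06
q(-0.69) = 10.38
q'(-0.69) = -0.43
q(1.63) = -5.42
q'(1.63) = -7.81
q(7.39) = 203.41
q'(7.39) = 113.50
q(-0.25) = 9.30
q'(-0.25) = -4.31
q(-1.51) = 6.78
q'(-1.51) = 9.90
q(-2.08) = -1.50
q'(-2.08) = 19.46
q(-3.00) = -28.00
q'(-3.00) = 39.00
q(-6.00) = -280.00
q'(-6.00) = 138.00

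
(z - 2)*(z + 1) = z^2 - z - 2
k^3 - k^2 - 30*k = k*(k - 6)*(k + 5)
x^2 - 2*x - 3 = (x - 3)*(x + 1)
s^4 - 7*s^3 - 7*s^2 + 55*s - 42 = (s - 7)*(s - 2)*(s - 1)*(s + 3)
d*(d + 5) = d^2 + 5*d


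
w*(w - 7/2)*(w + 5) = w^3 + 3*w^2/2 - 35*w/2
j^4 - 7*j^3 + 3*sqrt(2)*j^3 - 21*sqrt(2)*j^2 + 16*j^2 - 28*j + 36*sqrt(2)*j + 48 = (j - 4)*(j - 3)*(j + sqrt(2))*(j + 2*sqrt(2))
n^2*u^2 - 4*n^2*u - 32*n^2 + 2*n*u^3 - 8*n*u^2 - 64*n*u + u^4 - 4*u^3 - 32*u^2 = (n + u)^2*(u - 8)*(u + 4)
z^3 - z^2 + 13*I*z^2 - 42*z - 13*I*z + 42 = (z - 1)*(z + 6*I)*(z + 7*I)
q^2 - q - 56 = (q - 8)*(q + 7)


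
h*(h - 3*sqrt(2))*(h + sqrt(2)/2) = h^3 - 5*sqrt(2)*h^2/2 - 3*h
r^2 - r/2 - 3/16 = (r - 3/4)*(r + 1/4)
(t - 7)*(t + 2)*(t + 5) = t^3 - 39*t - 70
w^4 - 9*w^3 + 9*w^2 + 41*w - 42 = (w - 7)*(w - 3)*(w - 1)*(w + 2)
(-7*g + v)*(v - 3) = -7*g*v + 21*g + v^2 - 3*v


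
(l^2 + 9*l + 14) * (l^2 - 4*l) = l^4 + 5*l^3 - 22*l^2 - 56*l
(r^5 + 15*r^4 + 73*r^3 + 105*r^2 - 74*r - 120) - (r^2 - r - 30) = r^5 + 15*r^4 + 73*r^3 + 104*r^2 - 73*r - 90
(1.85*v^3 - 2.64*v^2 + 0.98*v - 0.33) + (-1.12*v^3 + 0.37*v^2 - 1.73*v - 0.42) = 0.73*v^3 - 2.27*v^2 - 0.75*v - 0.75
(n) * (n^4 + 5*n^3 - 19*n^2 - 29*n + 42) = n^5 + 5*n^4 - 19*n^3 - 29*n^2 + 42*n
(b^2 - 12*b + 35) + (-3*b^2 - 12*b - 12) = -2*b^2 - 24*b + 23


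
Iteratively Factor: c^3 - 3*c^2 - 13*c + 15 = (c - 5)*(c^2 + 2*c - 3) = (c - 5)*(c - 1)*(c + 3)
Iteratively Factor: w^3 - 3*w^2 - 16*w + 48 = (w - 3)*(w^2 - 16) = (w - 4)*(w - 3)*(w + 4)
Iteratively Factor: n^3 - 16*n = (n - 4)*(n^2 + 4*n) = n*(n - 4)*(n + 4)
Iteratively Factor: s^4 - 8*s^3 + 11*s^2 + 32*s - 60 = (s + 2)*(s^3 - 10*s^2 + 31*s - 30) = (s - 2)*(s + 2)*(s^2 - 8*s + 15) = (s - 3)*(s - 2)*(s + 2)*(s - 5)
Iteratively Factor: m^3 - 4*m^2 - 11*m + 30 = (m - 5)*(m^2 + m - 6) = (m - 5)*(m + 3)*(m - 2)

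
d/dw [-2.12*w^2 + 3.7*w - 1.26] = 3.7 - 4.24*w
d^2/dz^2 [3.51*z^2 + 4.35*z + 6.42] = 7.02000000000000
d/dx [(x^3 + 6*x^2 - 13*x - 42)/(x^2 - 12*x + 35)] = (x^4 - 24*x^3 + 46*x^2 + 504*x - 959)/(x^4 - 24*x^3 + 214*x^2 - 840*x + 1225)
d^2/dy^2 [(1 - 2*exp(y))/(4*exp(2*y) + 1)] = (-32*exp(4*y) + 64*exp(3*y) + 48*exp(2*y) - 16*exp(y) - 2)*exp(y)/(64*exp(6*y) + 48*exp(4*y) + 12*exp(2*y) + 1)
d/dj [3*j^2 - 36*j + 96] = 6*j - 36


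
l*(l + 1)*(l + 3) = l^3 + 4*l^2 + 3*l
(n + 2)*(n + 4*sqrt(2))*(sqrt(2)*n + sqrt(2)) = sqrt(2)*n^3 + 3*sqrt(2)*n^2 + 8*n^2 + 2*sqrt(2)*n + 24*n + 16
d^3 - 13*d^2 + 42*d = d*(d - 7)*(d - 6)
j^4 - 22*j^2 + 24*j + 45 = (j - 3)^2*(j + 1)*(j + 5)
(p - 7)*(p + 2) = p^2 - 5*p - 14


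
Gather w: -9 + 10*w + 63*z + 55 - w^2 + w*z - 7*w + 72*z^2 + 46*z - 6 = -w^2 + w*(z + 3) + 72*z^2 + 109*z + 40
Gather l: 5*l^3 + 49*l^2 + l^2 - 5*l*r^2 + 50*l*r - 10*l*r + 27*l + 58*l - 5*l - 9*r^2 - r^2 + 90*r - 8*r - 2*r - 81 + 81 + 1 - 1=5*l^3 + 50*l^2 + l*(-5*r^2 + 40*r + 80) - 10*r^2 + 80*r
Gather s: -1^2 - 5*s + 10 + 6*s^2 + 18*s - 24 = 6*s^2 + 13*s - 15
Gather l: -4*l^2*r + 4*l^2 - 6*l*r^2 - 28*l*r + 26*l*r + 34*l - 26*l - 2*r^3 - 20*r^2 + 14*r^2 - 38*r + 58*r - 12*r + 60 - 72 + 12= l^2*(4 - 4*r) + l*(-6*r^2 - 2*r + 8) - 2*r^3 - 6*r^2 + 8*r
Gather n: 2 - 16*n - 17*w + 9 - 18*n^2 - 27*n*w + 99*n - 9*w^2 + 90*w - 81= -18*n^2 + n*(83 - 27*w) - 9*w^2 + 73*w - 70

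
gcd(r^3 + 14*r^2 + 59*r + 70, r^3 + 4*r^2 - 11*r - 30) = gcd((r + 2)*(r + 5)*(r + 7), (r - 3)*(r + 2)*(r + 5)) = r^2 + 7*r + 10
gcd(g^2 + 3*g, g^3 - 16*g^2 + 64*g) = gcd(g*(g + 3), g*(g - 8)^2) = g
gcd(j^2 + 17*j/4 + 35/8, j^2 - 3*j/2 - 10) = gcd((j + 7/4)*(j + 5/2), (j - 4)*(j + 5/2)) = j + 5/2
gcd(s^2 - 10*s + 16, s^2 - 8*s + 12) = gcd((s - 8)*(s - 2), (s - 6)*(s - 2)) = s - 2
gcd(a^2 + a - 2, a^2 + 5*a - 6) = a - 1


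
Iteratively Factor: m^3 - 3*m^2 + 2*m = (m - 1)*(m^2 - 2*m) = (m - 2)*(m - 1)*(m)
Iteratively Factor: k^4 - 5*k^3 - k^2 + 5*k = (k - 1)*(k^3 - 4*k^2 - 5*k) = k*(k - 1)*(k^2 - 4*k - 5) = k*(k - 5)*(k - 1)*(k + 1)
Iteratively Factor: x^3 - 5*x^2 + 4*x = (x)*(x^2 - 5*x + 4) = x*(x - 1)*(x - 4)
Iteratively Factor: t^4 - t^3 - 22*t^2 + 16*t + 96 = (t + 2)*(t^3 - 3*t^2 - 16*t + 48) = (t + 2)*(t + 4)*(t^2 - 7*t + 12) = (t - 3)*(t + 2)*(t + 4)*(t - 4)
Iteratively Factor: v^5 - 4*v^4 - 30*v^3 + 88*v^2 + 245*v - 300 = (v - 5)*(v^4 + v^3 - 25*v^2 - 37*v + 60) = (v - 5)*(v + 3)*(v^3 - 2*v^2 - 19*v + 20) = (v - 5)*(v - 1)*(v + 3)*(v^2 - v - 20) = (v - 5)^2*(v - 1)*(v + 3)*(v + 4)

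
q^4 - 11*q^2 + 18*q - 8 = (q - 2)*(q - 1)^2*(q + 4)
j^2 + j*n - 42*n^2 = (j - 6*n)*(j + 7*n)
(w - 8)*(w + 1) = w^2 - 7*w - 8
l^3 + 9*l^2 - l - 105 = (l - 3)*(l + 5)*(l + 7)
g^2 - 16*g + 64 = (g - 8)^2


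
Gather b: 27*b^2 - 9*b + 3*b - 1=27*b^2 - 6*b - 1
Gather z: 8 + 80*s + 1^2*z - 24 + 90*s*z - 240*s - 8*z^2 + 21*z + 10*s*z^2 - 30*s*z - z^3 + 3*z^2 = -160*s - z^3 + z^2*(10*s - 5) + z*(60*s + 22) - 16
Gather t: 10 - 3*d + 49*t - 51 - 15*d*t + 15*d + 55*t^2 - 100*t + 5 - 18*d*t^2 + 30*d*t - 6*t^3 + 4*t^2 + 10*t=12*d - 6*t^3 + t^2*(59 - 18*d) + t*(15*d - 41) - 36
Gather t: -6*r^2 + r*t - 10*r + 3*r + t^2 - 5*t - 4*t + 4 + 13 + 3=-6*r^2 - 7*r + t^2 + t*(r - 9) + 20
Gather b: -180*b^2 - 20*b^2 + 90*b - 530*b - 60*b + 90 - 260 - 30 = -200*b^2 - 500*b - 200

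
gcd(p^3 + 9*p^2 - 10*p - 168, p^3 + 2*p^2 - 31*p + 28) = p^2 + 3*p - 28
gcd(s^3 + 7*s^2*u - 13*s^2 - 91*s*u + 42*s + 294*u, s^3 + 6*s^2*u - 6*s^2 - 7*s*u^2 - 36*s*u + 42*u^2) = s^2 + 7*s*u - 6*s - 42*u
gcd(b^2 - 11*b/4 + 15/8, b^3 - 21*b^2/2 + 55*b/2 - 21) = b - 3/2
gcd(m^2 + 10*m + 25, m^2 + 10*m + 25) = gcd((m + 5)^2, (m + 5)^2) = m^2 + 10*m + 25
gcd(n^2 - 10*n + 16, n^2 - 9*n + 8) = n - 8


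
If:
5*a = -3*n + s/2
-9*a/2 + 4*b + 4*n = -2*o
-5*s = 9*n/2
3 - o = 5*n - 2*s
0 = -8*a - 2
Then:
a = -1/4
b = -671/736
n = 25/69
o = 37/69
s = -15/46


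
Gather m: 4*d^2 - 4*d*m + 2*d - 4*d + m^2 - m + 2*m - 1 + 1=4*d^2 - 2*d + m^2 + m*(1 - 4*d)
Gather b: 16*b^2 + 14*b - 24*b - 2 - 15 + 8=16*b^2 - 10*b - 9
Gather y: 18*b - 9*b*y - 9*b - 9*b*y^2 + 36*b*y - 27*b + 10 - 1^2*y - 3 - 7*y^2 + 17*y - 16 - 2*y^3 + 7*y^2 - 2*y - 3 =-9*b*y^2 - 18*b - 2*y^3 + y*(27*b + 14) - 12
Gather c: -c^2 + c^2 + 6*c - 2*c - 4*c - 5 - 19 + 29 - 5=0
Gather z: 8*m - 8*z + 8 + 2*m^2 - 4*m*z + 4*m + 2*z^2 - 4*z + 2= 2*m^2 + 12*m + 2*z^2 + z*(-4*m - 12) + 10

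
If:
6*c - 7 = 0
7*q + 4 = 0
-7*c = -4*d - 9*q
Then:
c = 7/6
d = 559/168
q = -4/7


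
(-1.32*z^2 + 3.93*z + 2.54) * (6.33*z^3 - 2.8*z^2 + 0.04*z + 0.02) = -8.3556*z^5 + 28.5729*z^4 + 5.0214*z^3 - 6.9812*z^2 + 0.1802*z + 0.0508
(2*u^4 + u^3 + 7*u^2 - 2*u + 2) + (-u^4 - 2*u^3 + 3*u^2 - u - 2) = u^4 - u^3 + 10*u^2 - 3*u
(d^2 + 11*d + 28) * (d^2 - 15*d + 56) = d^4 - 4*d^3 - 81*d^2 + 196*d + 1568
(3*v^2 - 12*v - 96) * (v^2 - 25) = 3*v^4 - 12*v^3 - 171*v^2 + 300*v + 2400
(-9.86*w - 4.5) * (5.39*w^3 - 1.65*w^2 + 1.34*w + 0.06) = -53.1454*w^4 - 7.986*w^3 - 5.7874*w^2 - 6.6216*w - 0.27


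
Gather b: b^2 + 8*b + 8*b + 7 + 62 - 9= b^2 + 16*b + 60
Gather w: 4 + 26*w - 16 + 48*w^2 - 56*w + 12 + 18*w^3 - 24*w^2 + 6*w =18*w^3 + 24*w^2 - 24*w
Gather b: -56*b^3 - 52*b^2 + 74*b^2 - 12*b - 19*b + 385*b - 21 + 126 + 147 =-56*b^3 + 22*b^2 + 354*b + 252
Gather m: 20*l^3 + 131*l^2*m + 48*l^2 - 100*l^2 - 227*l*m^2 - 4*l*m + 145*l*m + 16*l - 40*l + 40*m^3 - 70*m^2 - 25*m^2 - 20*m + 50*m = 20*l^3 - 52*l^2 - 24*l + 40*m^3 + m^2*(-227*l - 95) + m*(131*l^2 + 141*l + 30)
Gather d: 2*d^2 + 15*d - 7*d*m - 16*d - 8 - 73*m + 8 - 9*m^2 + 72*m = 2*d^2 + d*(-7*m - 1) - 9*m^2 - m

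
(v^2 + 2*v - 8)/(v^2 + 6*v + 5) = (v^2 + 2*v - 8)/(v^2 + 6*v + 5)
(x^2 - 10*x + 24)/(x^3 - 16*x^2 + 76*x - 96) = (x - 4)/(x^2 - 10*x + 16)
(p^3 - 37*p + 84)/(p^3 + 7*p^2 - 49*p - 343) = (p^2 - 7*p + 12)/(p^2 - 49)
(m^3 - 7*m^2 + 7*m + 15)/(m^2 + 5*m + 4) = (m^2 - 8*m + 15)/(m + 4)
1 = 1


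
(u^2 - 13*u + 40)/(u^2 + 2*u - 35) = (u - 8)/(u + 7)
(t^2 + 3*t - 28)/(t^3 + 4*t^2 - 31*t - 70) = (t - 4)/(t^2 - 3*t - 10)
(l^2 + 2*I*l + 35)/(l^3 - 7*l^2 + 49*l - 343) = (l - 5*I)/(l^2 - 7*l*(1 + I) + 49*I)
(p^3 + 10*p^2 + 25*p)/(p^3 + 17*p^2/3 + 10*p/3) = 3*(p + 5)/(3*p + 2)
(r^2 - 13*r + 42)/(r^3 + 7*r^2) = (r^2 - 13*r + 42)/(r^2*(r + 7))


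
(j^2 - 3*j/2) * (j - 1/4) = j^3 - 7*j^2/4 + 3*j/8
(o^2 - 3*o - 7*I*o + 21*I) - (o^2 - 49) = -3*o - 7*I*o + 49 + 21*I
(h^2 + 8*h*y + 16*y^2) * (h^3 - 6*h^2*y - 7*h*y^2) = h^5 + 2*h^4*y - 39*h^3*y^2 - 152*h^2*y^3 - 112*h*y^4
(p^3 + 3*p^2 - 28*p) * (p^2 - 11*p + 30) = p^5 - 8*p^4 - 31*p^3 + 398*p^2 - 840*p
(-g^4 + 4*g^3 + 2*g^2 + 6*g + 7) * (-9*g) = 9*g^5 - 36*g^4 - 18*g^3 - 54*g^2 - 63*g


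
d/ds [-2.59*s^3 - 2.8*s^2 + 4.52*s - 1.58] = -7.77*s^2 - 5.6*s + 4.52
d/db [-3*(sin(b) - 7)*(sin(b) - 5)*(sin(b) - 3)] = 3*(-3*sin(b)^2 + 30*sin(b) - 71)*cos(b)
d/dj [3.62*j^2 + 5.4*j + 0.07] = 7.24*j + 5.4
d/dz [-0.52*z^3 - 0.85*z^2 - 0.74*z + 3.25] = -1.56*z^2 - 1.7*z - 0.74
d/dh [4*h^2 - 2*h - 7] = 8*h - 2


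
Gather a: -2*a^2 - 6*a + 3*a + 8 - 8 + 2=-2*a^2 - 3*a + 2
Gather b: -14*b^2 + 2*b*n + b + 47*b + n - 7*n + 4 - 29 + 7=-14*b^2 + b*(2*n + 48) - 6*n - 18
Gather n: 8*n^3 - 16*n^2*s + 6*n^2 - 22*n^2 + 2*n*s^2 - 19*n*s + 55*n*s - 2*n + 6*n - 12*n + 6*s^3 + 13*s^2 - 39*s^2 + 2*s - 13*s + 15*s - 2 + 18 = 8*n^3 + n^2*(-16*s - 16) + n*(2*s^2 + 36*s - 8) + 6*s^3 - 26*s^2 + 4*s + 16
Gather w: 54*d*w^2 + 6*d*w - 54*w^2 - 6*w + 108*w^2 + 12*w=w^2*(54*d + 54) + w*(6*d + 6)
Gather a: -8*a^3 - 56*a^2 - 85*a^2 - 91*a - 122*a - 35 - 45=-8*a^3 - 141*a^2 - 213*a - 80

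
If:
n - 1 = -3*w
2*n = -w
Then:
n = -1/5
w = 2/5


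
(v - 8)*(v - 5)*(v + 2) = v^3 - 11*v^2 + 14*v + 80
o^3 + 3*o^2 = o^2*(o + 3)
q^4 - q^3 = q^3*(q - 1)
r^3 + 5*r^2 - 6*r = r*(r - 1)*(r + 6)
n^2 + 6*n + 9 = (n + 3)^2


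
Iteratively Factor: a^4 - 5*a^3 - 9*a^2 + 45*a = (a - 3)*(a^3 - 2*a^2 - 15*a) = a*(a - 3)*(a^2 - 2*a - 15) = a*(a - 5)*(a - 3)*(a + 3)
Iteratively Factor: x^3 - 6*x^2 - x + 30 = (x - 3)*(x^2 - 3*x - 10) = (x - 5)*(x - 3)*(x + 2)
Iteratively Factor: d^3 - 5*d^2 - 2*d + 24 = (d - 4)*(d^2 - d - 6) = (d - 4)*(d - 3)*(d + 2)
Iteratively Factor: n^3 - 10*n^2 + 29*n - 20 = (n - 1)*(n^2 - 9*n + 20) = (n - 4)*(n - 1)*(n - 5)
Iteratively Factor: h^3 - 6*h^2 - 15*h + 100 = (h + 4)*(h^2 - 10*h + 25) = (h - 5)*(h + 4)*(h - 5)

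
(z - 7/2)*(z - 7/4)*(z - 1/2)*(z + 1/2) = z^4 - 21*z^3/4 + 47*z^2/8 + 21*z/16 - 49/32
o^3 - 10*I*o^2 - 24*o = o*(o - 6*I)*(o - 4*I)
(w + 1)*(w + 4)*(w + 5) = w^3 + 10*w^2 + 29*w + 20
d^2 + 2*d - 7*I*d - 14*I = (d + 2)*(d - 7*I)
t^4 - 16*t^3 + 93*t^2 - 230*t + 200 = (t - 5)^2*(t - 4)*(t - 2)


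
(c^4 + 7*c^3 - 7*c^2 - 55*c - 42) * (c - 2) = c^5 + 5*c^4 - 21*c^3 - 41*c^2 + 68*c + 84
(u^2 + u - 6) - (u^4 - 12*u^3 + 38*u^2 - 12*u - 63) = -u^4 + 12*u^3 - 37*u^2 + 13*u + 57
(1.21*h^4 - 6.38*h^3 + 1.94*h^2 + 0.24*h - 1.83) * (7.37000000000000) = 8.9177*h^4 - 47.0206*h^3 + 14.2978*h^2 + 1.7688*h - 13.4871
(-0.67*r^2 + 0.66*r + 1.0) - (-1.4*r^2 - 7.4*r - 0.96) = 0.73*r^2 + 8.06*r + 1.96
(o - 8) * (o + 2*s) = o^2 + 2*o*s - 8*o - 16*s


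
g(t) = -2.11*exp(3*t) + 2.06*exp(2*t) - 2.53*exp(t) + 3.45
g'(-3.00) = -0.12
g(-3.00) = 3.33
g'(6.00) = -414958075.57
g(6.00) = -138208277.23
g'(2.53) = -11905.21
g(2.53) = -3877.92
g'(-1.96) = -0.29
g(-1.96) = 3.13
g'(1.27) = -242.57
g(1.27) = -74.71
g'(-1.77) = -0.34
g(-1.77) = 3.07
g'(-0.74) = -0.96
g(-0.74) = 2.48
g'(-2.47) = -0.19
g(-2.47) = 3.25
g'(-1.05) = -0.65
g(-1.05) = 2.73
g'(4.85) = -13127457.45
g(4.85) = -4364826.40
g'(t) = -6.33*exp(3*t) + 4.12*exp(2*t) - 2.53*exp(t)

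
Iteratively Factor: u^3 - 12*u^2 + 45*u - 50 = (u - 2)*(u^2 - 10*u + 25) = (u - 5)*(u - 2)*(u - 5)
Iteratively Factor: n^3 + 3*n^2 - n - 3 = (n + 3)*(n^2 - 1) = (n - 1)*(n + 3)*(n + 1)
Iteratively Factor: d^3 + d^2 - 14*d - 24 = (d + 3)*(d^2 - 2*d - 8) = (d + 2)*(d + 3)*(d - 4)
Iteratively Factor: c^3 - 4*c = (c - 2)*(c^2 + 2*c) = c*(c - 2)*(c + 2)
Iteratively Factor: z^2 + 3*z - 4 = (z - 1)*(z + 4)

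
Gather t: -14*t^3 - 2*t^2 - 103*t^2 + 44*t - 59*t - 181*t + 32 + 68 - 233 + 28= -14*t^3 - 105*t^2 - 196*t - 105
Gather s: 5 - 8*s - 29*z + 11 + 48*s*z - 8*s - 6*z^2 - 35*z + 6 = s*(48*z - 16) - 6*z^2 - 64*z + 22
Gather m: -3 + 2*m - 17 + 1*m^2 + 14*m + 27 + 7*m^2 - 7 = 8*m^2 + 16*m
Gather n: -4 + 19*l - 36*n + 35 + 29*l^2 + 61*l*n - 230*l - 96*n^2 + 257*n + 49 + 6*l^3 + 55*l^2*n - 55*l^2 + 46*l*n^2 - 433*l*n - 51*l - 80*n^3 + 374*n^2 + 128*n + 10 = 6*l^3 - 26*l^2 - 262*l - 80*n^3 + n^2*(46*l + 278) + n*(55*l^2 - 372*l + 349) + 90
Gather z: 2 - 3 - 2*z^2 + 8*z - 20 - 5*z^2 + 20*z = -7*z^2 + 28*z - 21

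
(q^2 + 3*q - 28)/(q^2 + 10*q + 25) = (q^2 + 3*q - 28)/(q^2 + 10*q + 25)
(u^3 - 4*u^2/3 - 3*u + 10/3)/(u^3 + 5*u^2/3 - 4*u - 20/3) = (u - 1)/(u + 2)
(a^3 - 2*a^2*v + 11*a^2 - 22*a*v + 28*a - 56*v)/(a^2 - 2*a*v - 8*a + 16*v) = (a^2 + 11*a + 28)/(a - 8)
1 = 1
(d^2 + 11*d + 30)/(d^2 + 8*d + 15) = (d + 6)/(d + 3)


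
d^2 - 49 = (d - 7)*(d + 7)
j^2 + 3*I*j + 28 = (j - 4*I)*(j + 7*I)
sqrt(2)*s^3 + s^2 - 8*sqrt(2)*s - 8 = (s - 2*sqrt(2))*(s + 2*sqrt(2))*(sqrt(2)*s + 1)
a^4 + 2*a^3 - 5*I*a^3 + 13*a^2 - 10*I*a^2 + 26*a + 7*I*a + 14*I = (a + 2)*(a - 7*I)*(a + I)^2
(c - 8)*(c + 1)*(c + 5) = c^3 - 2*c^2 - 43*c - 40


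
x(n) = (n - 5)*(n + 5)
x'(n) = 2*n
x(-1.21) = -23.54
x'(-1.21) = -2.42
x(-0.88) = -24.23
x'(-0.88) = -1.76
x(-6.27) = 14.31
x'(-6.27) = -12.54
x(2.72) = -17.60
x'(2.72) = 5.44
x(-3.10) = -15.39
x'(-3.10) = -6.20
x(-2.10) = -20.59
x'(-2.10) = -4.20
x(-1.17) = -23.63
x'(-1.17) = -2.34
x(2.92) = -16.47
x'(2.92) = 5.84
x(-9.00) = 56.00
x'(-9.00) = -18.00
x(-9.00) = 56.00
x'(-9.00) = -18.00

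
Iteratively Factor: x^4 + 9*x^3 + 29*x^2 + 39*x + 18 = (x + 3)*(x^3 + 6*x^2 + 11*x + 6) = (x + 1)*(x + 3)*(x^2 + 5*x + 6) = (x + 1)*(x + 2)*(x + 3)*(x + 3)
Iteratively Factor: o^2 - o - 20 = (o - 5)*(o + 4)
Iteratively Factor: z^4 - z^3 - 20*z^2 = (z - 5)*(z^3 + 4*z^2) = (z - 5)*(z + 4)*(z^2) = z*(z - 5)*(z + 4)*(z)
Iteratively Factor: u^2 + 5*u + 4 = (u + 1)*(u + 4)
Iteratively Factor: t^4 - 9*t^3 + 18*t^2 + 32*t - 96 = (t + 2)*(t^3 - 11*t^2 + 40*t - 48) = (t - 4)*(t + 2)*(t^2 - 7*t + 12) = (t - 4)*(t - 3)*(t + 2)*(t - 4)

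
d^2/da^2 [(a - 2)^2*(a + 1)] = 6*a - 6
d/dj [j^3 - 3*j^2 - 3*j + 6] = 3*j^2 - 6*j - 3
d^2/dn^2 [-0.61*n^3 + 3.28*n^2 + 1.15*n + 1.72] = 6.56 - 3.66*n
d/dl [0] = 0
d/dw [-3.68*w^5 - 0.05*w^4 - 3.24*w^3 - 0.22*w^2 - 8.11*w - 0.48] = -18.4*w^4 - 0.2*w^3 - 9.72*w^2 - 0.44*w - 8.11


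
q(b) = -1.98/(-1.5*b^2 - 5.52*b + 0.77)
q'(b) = -1.98*(3.0*b + 5.52)/(-1.5*b^2 - 5.52*b + 0.77)^2 = (-5.94*b - 10.9296)/(1.5*b^2 + 5.52*b - 0.77)^2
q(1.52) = 0.18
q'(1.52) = -0.16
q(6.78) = 0.02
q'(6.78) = -0.00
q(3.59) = 0.05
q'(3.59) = -0.02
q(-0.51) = -0.62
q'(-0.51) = -0.77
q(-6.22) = 0.09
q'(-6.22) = 0.05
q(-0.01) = -2.40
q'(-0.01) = -15.97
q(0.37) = 1.34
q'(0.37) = -6.01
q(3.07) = 0.07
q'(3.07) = -0.03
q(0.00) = -2.57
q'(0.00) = -18.43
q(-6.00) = 0.10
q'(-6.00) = 0.06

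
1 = 1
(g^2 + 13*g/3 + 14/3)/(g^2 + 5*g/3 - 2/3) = (3*g + 7)/(3*g - 1)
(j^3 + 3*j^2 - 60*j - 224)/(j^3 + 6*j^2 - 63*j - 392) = (j + 4)/(j + 7)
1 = 1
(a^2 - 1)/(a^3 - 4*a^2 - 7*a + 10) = (a + 1)/(a^2 - 3*a - 10)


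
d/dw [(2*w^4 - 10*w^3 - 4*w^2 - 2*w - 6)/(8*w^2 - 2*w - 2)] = (8*w^5 - 23*w^4 + 6*w^3 + 21*w^2 + 28*w - 2)/(16*w^4 - 8*w^3 - 7*w^2 + 2*w + 1)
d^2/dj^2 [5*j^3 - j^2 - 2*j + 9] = 30*j - 2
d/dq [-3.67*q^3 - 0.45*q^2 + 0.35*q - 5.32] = -11.01*q^2 - 0.9*q + 0.35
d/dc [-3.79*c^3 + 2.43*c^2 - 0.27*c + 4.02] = -11.37*c^2 + 4.86*c - 0.27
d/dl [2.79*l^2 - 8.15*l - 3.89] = 5.58*l - 8.15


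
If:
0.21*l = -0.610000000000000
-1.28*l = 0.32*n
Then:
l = -2.90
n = 11.62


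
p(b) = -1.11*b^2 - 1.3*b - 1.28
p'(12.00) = -27.94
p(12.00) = -176.72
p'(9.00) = -21.28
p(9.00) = -102.89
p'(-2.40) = 4.03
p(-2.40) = -4.55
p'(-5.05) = 9.91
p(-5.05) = -23.02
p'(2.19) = -6.16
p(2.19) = -9.45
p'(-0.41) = -0.39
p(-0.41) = -0.93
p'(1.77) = -5.23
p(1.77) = -7.06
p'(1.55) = -4.74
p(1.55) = -5.96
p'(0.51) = -2.43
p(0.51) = -2.23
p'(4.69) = -11.71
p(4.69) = -31.79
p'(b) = -2.22*b - 1.3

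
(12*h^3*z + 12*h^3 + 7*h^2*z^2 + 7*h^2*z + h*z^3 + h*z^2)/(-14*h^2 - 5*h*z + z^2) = h*(12*h^2*z + 12*h^2 + 7*h*z^2 + 7*h*z + z^3 + z^2)/(-14*h^2 - 5*h*z + z^2)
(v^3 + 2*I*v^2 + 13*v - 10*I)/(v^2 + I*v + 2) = (v^2 + 3*I*v + 10)/(v + 2*I)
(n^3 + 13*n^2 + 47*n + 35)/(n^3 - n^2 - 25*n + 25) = (n^2 + 8*n + 7)/(n^2 - 6*n + 5)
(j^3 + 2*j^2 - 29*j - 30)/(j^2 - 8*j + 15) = (j^2 + 7*j + 6)/(j - 3)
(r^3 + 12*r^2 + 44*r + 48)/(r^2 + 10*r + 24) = r + 2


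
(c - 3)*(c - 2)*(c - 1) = c^3 - 6*c^2 + 11*c - 6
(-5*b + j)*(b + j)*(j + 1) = -5*b^2*j - 5*b^2 - 4*b*j^2 - 4*b*j + j^3 + j^2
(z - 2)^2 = z^2 - 4*z + 4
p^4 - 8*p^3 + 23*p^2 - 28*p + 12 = (p - 3)*(p - 2)^2*(p - 1)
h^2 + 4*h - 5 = (h - 1)*(h + 5)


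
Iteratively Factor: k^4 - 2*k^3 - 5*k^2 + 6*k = (k + 2)*(k^3 - 4*k^2 + 3*k) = (k - 1)*(k + 2)*(k^2 - 3*k) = k*(k - 1)*(k + 2)*(k - 3)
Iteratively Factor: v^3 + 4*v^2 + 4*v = (v + 2)*(v^2 + 2*v) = (v + 2)^2*(v)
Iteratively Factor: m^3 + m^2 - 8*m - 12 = (m + 2)*(m^2 - m - 6) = (m + 2)^2*(m - 3)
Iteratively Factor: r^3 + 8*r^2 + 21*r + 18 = (r + 3)*(r^2 + 5*r + 6) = (r + 2)*(r + 3)*(r + 3)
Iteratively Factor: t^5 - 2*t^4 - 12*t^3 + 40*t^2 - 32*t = (t)*(t^4 - 2*t^3 - 12*t^2 + 40*t - 32) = t*(t + 4)*(t^3 - 6*t^2 + 12*t - 8) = t*(t - 2)*(t + 4)*(t^2 - 4*t + 4) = t*(t - 2)^2*(t + 4)*(t - 2)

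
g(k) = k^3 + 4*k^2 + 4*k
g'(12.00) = 532.00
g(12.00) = 2352.00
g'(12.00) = 532.00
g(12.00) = 2352.00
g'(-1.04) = -1.08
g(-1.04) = -0.96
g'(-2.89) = 5.94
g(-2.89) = -2.29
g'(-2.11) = 0.48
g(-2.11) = -0.03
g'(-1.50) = -1.25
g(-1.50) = -0.38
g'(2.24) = 36.97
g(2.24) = 40.27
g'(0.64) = 10.35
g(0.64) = 4.46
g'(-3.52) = 13.01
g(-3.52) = -8.13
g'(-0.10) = 3.23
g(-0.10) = -0.36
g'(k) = 3*k^2 + 8*k + 4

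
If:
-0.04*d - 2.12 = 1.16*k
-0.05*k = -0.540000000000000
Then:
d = -366.20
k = 10.80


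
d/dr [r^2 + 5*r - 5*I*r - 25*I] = 2*r + 5 - 5*I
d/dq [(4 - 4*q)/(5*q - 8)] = 12/(5*q - 8)^2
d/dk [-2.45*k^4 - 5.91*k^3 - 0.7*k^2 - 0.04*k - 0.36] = -9.8*k^3 - 17.73*k^2 - 1.4*k - 0.04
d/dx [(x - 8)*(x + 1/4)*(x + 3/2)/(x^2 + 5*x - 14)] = (8*x^4 + 80*x^3 - 477*x^2 + 1448*x + 1646)/(8*(x^4 + 10*x^3 - 3*x^2 - 140*x + 196))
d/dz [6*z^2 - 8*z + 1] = 12*z - 8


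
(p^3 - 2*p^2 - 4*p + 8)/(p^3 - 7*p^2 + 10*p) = (p^2 - 4)/(p*(p - 5))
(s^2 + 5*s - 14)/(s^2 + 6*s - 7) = (s - 2)/(s - 1)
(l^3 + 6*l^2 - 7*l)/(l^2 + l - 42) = l*(l - 1)/(l - 6)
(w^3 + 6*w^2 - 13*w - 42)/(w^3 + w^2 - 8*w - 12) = (w + 7)/(w + 2)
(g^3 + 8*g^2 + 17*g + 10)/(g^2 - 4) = (g^2 + 6*g + 5)/(g - 2)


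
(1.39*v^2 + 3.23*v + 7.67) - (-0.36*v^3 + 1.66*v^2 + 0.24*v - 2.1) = 0.36*v^3 - 0.27*v^2 + 2.99*v + 9.77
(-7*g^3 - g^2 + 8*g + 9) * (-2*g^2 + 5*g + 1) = 14*g^5 - 33*g^4 - 28*g^3 + 21*g^2 + 53*g + 9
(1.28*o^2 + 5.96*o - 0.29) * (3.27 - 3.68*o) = -4.7104*o^3 - 17.7472*o^2 + 20.5564*o - 0.9483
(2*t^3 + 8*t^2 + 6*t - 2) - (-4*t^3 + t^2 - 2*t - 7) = 6*t^3 + 7*t^2 + 8*t + 5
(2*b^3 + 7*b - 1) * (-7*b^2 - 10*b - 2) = -14*b^5 - 20*b^4 - 53*b^3 - 63*b^2 - 4*b + 2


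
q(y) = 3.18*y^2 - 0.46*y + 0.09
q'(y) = 6.36*y - 0.46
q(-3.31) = 36.45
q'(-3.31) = -21.51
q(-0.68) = 1.87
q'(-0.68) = -4.78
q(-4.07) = 54.64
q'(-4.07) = -26.35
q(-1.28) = 5.89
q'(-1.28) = -8.60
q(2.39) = 17.16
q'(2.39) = 14.74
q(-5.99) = 116.94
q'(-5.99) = -38.56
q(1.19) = 4.05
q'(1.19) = 7.11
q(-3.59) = 42.73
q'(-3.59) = -23.29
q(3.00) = 27.33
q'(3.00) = 18.62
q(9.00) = 253.53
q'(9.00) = 56.78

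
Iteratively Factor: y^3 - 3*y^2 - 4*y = (y)*(y^2 - 3*y - 4) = y*(y + 1)*(y - 4)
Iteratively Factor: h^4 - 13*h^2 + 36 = (h - 2)*(h^3 + 2*h^2 - 9*h - 18) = (h - 3)*(h - 2)*(h^2 + 5*h + 6) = (h - 3)*(h - 2)*(h + 3)*(h + 2)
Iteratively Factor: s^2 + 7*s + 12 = (s + 3)*(s + 4)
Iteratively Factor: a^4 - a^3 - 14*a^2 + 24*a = (a - 3)*(a^3 + 2*a^2 - 8*a) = (a - 3)*(a + 4)*(a^2 - 2*a) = a*(a - 3)*(a + 4)*(a - 2)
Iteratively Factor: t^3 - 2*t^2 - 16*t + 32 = (t + 4)*(t^2 - 6*t + 8) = (t - 2)*(t + 4)*(t - 4)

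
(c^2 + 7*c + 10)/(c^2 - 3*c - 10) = (c + 5)/(c - 5)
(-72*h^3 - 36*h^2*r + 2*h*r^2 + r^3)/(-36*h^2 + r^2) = 2*h + r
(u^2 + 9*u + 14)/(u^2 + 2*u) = (u + 7)/u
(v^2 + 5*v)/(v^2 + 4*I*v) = (v + 5)/(v + 4*I)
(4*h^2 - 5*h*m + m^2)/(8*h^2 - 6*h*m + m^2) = (h - m)/(2*h - m)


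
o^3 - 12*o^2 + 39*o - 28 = (o - 7)*(o - 4)*(o - 1)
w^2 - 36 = (w - 6)*(w + 6)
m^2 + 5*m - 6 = (m - 1)*(m + 6)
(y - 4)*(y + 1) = y^2 - 3*y - 4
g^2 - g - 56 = (g - 8)*(g + 7)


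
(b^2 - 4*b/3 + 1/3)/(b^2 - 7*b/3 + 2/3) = (b - 1)/(b - 2)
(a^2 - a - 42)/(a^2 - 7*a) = (a + 6)/a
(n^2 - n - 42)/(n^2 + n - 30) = (n - 7)/(n - 5)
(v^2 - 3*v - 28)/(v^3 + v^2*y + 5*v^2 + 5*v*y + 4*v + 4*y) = (v - 7)/(v^2 + v*y + v + y)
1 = 1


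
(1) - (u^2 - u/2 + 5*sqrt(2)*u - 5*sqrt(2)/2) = -u^2 - 5*sqrt(2)*u + u/2 + 1 + 5*sqrt(2)/2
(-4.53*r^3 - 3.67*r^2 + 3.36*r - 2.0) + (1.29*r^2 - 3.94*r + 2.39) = -4.53*r^3 - 2.38*r^2 - 0.58*r + 0.39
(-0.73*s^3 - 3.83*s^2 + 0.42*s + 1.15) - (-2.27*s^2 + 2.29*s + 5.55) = -0.73*s^3 - 1.56*s^2 - 1.87*s - 4.4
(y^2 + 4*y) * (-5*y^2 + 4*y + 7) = -5*y^4 - 16*y^3 + 23*y^2 + 28*y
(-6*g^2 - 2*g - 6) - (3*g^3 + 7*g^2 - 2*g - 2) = -3*g^3 - 13*g^2 - 4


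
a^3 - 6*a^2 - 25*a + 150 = (a - 6)*(a - 5)*(a + 5)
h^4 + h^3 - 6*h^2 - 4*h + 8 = (h - 2)*(h - 1)*(h + 2)^2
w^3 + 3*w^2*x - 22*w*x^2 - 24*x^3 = (w - 4*x)*(w + x)*(w + 6*x)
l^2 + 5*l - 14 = (l - 2)*(l + 7)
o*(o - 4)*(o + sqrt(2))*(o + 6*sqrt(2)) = o^4 - 4*o^3 + 7*sqrt(2)*o^3 - 28*sqrt(2)*o^2 + 12*o^2 - 48*o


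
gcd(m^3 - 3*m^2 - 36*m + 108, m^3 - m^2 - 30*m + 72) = m^2 + 3*m - 18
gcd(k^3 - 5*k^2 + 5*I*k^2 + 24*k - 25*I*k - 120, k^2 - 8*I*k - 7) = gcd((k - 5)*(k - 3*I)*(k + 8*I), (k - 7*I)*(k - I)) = 1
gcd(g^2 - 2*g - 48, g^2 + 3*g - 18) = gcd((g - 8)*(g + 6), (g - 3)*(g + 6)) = g + 6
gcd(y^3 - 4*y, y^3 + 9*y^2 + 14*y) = y^2 + 2*y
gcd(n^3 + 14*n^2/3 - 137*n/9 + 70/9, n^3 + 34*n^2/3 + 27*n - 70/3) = n^2 + 19*n/3 - 14/3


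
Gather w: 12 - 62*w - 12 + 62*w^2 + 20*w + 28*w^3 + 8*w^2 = 28*w^3 + 70*w^2 - 42*w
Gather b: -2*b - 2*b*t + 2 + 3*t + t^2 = b*(-2*t - 2) + t^2 + 3*t + 2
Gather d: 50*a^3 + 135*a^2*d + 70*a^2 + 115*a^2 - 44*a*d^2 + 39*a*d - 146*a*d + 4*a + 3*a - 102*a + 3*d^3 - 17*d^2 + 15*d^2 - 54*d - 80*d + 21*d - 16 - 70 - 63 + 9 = 50*a^3 + 185*a^2 - 95*a + 3*d^3 + d^2*(-44*a - 2) + d*(135*a^2 - 107*a - 113) - 140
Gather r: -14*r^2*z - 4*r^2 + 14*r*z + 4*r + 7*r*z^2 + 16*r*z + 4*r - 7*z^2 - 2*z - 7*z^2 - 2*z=r^2*(-14*z - 4) + r*(7*z^2 + 30*z + 8) - 14*z^2 - 4*z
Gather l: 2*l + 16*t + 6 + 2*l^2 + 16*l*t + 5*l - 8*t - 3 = 2*l^2 + l*(16*t + 7) + 8*t + 3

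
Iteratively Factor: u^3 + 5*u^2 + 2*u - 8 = (u + 4)*(u^2 + u - 2) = (u - 1)*(u + 4)*(u + 2)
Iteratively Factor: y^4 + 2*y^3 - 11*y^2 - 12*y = (y - 3)*(y^3 + 5*y^2 + 4*y) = (y - 3)*(y + 4)*(y^2 + y) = y*(y - 3)*(y + 4)*(y + 1)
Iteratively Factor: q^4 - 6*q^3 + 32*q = (q)*(q^3 - 6*q^2 + 32) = q*(q - 4)*(q^2 - 2*q - 8) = q*(q - 4)*(q + 2)*(q - 4)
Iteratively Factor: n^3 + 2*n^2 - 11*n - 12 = (n + 4)*(n^2 - 2*n - 3) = (n + 1)*(n + 4)*(n - 3)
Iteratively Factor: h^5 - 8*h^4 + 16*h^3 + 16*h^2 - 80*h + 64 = (h + 2)*(h^4 - 10*h^3 + 36*h^2 - 56*h + 32) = (h - 2)*(h + 2)*(h^3 - 8*h^2 + 20*h - 16) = (h - 2)^2*(h + 2)*(h^2 - 6*h + 8) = (h - 4)*(h - 2)^2*(h + 2)*(h - 2)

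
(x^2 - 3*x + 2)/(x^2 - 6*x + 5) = (x - 2)/(x - 5)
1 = 1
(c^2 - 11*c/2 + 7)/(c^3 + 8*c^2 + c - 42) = (c - 7/2)/(c^2 + 10*c + 21)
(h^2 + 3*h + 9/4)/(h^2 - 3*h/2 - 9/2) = (h + 3/2)/(h - 3)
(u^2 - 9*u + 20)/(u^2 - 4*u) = (u - 5)/u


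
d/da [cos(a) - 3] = -sin(a)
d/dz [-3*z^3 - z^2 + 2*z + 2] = -9*z^2 - 2*z + 2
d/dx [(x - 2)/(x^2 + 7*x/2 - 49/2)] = 2*(-2*x^2 + 8*x - 35)/(4*x^4 + 28*x^3 - 147*x^2 - 686*x + 2401)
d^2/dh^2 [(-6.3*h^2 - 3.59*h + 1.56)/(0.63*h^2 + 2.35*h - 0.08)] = (15.804558*h^3 + 1.809864*h^2 + 12.771864*h + 15.956968)/(0.250047*h^6 + 2.798145*h^5 + 10.342269*h^4 + 12.267235*h^3 - 1.313304*h^2 + 0.04512*h - 0.000512)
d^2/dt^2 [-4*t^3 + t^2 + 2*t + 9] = 2 - 24*t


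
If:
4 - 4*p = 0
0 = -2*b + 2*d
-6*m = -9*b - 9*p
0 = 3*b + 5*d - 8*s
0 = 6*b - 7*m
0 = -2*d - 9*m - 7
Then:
No Solution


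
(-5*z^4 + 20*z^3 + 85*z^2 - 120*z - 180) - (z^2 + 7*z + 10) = -5*z^4 + 20*z^3 + 84*z^2 - 127*z - 190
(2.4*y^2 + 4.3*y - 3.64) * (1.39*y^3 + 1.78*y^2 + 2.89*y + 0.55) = 3.336*y^5 + 10.249*y^4 + 9.5304*y^3 + 7.2678*y^2 - 8.1546*y - 2.002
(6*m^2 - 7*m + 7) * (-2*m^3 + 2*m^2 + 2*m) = -12*m^5 + 26*m^4 - 16*m^3 + 14*m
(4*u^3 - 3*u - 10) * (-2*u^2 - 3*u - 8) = -8*u^5 - 12*u^4 - 26*u^3 + 29*u^2 + 54*u + 80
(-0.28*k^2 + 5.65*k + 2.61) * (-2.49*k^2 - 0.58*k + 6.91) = 0.6972*k^4 - 13.9061*k^3 - 11.7107*k^2 + 37.5277*k + 18.0351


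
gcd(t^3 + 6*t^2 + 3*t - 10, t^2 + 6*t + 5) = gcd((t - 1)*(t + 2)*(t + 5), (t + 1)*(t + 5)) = t + 5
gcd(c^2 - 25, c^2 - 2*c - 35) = c + 5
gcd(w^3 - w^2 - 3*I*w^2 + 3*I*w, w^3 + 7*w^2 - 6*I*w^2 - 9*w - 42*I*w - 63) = w - 3*I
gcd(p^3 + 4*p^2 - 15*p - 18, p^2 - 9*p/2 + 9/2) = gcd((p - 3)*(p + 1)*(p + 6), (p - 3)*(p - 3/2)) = p - 3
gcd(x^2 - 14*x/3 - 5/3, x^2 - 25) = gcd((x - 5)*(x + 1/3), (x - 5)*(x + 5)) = x - 5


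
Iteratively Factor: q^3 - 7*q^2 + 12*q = (q - 4)*(q^2 - 3*q) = (q - 4)*(q - 3)*(q)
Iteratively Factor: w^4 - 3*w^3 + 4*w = (w)*(w^3 - 3*w^2 + 4) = w*(w - 2)*(w^2 - w - 2) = w*(w - 2)*(w + 1)*(w - 2)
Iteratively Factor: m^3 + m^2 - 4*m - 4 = (m - 2)*(m^2 + 3*m + 2) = (m - 2)*(m + 1)*(m + 2)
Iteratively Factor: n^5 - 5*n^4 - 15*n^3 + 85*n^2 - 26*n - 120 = (n + 4)*(n^4 - 9*n^3 + 21*n^2 + n - 30) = (n - 3)*(n + 4)*(n^3 - 6*n^2 + 3*n + 10) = (n - 5)*(n - 3)*(n + 4)*(n^2 - n - 2) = (n - 5)*(n - 3)*(n - 2)*(n + 4)*(n + 1)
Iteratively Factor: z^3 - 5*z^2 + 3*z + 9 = (z - 3)*(z^2 - 2*z - 3) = (z - 3)*(z + 1)*(z - 3)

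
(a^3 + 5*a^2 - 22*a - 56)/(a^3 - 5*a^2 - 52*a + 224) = (a + 2)/(a - 8)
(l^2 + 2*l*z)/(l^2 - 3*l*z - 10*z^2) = l/(l - 5*z)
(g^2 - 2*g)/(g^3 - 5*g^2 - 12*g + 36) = g/(g^2 - 3*g - 18)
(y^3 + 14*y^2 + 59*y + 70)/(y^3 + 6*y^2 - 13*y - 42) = (y + 5)/(y - 3)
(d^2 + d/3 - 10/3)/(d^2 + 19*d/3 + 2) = (3*d^2 + d - 10)/(3*d^2 + 19*d + 6)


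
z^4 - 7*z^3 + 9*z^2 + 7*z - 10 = (z - 5)*(z - 2)*(z - 1)*(z + 1)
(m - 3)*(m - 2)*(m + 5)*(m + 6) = m^4 + 6*m^3 - 19*m^2 - 84*m + 180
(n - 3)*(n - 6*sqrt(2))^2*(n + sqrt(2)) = n^4 - 11*sqrt(2)*n^3 - 3*n^3 + 33*sqrt(2)*n^2 + 48*n^2 - 144*n + 72*sqrt(2)*n - 216*sqrt(2)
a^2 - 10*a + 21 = (a - 7)*(a - 3)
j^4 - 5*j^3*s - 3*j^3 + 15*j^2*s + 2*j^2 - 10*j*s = j*(j - 2)*(j - 1)*(j - 5*s)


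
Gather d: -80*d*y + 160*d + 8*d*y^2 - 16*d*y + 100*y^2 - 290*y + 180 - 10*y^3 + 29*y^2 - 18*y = d*(8*y^2 - 96*y + 160) - 10*y^3 + 129*y^2 - 308*y + 180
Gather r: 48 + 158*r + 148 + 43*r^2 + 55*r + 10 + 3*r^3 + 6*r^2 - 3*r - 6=3*r^3 + 49*r^2 + 210*r + 200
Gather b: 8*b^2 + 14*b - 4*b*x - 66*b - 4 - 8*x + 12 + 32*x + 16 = 8*b^2 + b*(-4*x - 52) + 24*x + 24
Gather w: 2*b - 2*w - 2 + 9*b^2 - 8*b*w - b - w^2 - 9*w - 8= 9*b^2 + b - w^2 + w*(-8*b - 11) - 10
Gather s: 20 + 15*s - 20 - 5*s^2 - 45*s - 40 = -5*s^2 - 30*s - 40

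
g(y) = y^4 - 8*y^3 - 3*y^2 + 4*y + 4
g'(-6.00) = -1688.00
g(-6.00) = 2896.00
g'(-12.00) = -10292.00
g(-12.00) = 34084.00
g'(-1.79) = -85.10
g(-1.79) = 43.38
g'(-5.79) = -1542.26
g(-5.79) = 2556.97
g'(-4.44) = -792.60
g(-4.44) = 1015.95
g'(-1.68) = -72.62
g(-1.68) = 34.71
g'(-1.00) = -18.00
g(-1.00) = 6.00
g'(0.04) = 3.72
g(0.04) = 4.15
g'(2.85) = -115.44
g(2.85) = -128.19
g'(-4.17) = -678.36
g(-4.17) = 817.62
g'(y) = 4*y^3 - 24*y^2 - 6*y + 4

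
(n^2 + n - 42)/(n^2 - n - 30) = (n + 7)/(n + 5)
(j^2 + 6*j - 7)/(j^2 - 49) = (j - 1)/(j - 7)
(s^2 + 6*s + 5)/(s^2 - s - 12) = (s^2 + 6*s + 5)/(s^2 - s - 12)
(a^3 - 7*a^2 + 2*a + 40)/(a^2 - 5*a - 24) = (-a^3 + 7*a^2 - 2*a - 40)/(-a^2 + 5*a + 24)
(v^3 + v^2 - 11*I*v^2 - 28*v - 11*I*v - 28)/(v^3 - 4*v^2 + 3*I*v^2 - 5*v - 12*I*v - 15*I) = (v^2 - 11*I*v - 28)/(v^2 + v*(-5 + 3*I) - 15*I)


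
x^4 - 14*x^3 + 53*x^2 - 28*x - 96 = (x - 8)*(x - 4)*(x - 3)*(x + 1)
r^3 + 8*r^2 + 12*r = r*(r + 2)*(r + 6)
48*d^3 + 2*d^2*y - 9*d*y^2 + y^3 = (-8*d + y)*(-3*d + y)*(2*d + y)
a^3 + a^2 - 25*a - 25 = (a - 5)*(a + 1)*(a + 5)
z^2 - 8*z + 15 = (z - 5)*(z - 3)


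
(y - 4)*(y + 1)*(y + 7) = y^3 + 4*y^2 - 25*y - 28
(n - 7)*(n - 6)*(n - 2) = n^3 - 15*n^2 + 68*n - 84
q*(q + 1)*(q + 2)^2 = q^4 + 5*q^3 + 8*q^2 + 4*q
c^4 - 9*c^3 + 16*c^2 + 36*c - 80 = (c - 5)*(c - 4)*(c - 2)*(c + 2)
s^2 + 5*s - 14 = (s - 2)*(s + 7)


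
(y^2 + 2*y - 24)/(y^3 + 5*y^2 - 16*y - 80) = (y + 6)/(y^2 + 9*y + 20)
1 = 1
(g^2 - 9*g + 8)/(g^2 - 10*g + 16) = (g - 1)/(g - 2)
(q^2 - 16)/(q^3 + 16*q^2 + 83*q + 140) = (q - 4)/(q^2 + 12*q + 35)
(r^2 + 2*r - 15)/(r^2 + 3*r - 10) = (r - 3)/(r - 2)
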